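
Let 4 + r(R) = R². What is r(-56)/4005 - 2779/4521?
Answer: 336653/2011845 ≈ 0.16734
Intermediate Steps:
r(R) = -4 + R²
r(-56)/4005 - 2779/4521 = (-4 + (-56)²)/4005 - 2779/4521 = (-4 + 3136)*(1/4005) - 2779*1/4521 = 3132*(1/4005) - 2779/4521 = 348/445 - 2779/4521 = 336653/2011845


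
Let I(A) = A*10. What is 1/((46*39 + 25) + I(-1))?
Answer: 1/1809 ≈ 0.00055279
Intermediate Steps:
I(A) = 10*A
1/((46*39 + 25) + I(-1)) = 1/((46*39 + 25) + 10*(-1)) = 1/((1794 + 25) - 10) = 1/(1819 - 10) = 1/1809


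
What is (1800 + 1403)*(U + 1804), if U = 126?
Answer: 6181790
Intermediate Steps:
(1800 + 1403)*(U + 1804) = (1800 + 1403)*(126 + 1804) = 3203*1930 = 6181790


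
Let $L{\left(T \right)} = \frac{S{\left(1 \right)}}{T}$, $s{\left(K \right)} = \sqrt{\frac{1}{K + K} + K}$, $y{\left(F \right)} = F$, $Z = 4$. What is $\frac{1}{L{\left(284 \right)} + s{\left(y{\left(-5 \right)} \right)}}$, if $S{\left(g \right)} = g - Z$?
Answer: $- \frac{1420}{685591} - \frac{40328 i \sqrt{510}}{2056773} \approx -0.0020712 - 0.4428 i$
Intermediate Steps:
$S{\left(g \right)} = -4 + g$ ($S{\left(g \right)} = g - 4 = -4 + g$)
$s{\left(K \right)} = \sqrt{K + \frac{1}{2 K}}$ ($s{\left(K \right)} = \sqrt{\frac{1}{2 K} + K} = \sqrt{K + \frac{1}{2 K}}$)
$L{\left(T \right)} = - \frac{3}{T}$ ($L{\left(T \right)} = \frac{-4 + 1}{T} = - \frac{3}{T}$)
$\frac{1}{L{\left(284 \right)} + s{\left(y{\left(-5 \right)} \right)}} = \frac{1}{- \frac{3}{284} + \frac{\sqrt{\frac{2}{-5} + 4 \left(-5\right)}}{2}} = \frac{1}{\left(-3\right) \frac{1}{284} + \frac{\sqrt{2 \left(- \frac{1}{5}\right) - 20}}{2}} = \frac{1}{- \frac{3}{284} + \frac{\sqrt{- \frac{2}{5} - 20}}{2}} = \frac{1}{- \frac{3}{284} + \frac{\sqrt{- \frac{102}{5}}}{2}} = \frac{1}{- \frac{3}{284} + \frac{\frac{1}{5} i \sqrt{510}}{2}} = \frac{1}{- \frac{3}{284} + \frac{i \sqrt{510}}{10}}$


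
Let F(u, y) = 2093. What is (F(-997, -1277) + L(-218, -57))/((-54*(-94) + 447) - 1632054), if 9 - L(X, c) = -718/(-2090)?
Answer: -732077/566574965 ≈ -0.0012921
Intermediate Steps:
L(X, c) = 9046/1045 (L(X, c) = 9 - (-718)/(-2090) = 9 - (-718)*(-1)/2090 = 9 - 1*359/1045 = 9 - 359/1045 = 9046/1045)
(F(-997, -1277) + L(-218, -57))/((-54*(-94) + 447) - 1632054) = (2093 + 9046/1045)/((-54*(-94) + 447) - 1632054) = 2196231/(1045*((5076 + 447) - 1632054)) = 2196231/(1045*(5523 - 1632054)) = (2196231/1045)/(-1626531) = (2196231/1045)*(-1/1626531) = -732077/566574965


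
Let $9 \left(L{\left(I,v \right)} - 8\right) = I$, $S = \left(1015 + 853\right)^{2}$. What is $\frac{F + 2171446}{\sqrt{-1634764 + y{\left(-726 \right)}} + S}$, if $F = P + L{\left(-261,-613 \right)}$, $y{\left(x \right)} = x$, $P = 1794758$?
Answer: $\frac{6919847074296}{6088040743633} - \frac{3966183 i \sqrt{1635490}}{12176081487266} \approx 1.1366 - 0.00041657 i$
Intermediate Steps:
$S = 3489424$ ($S = 1868^{2} = 3489424$)
$L{\left(I,v \right)} = 8 + \frac{I}{9}$
$F = 1794737$ ($F = 1794758 + \left(8 + \frac{1}{9} \left(-261\right)\right) = 1794758 + \left(8 - 29\right) = 1794758 - 21 = 1794737$)
$\frac{F + 2171446}{\sqrt{-1634764 + y{\left(-726 \right)}} + S} = \frac{1794737 + 2171446}{\sqrt{-1634764 - 726} + 3489424} = \frac{3966183}{\sqrt{-1635490} + 3489424} = \frac{3966183}{i \sqrt{1635490} + 3489424} = \frac{3966183}{3489424 + i \sqrt{1635490}}$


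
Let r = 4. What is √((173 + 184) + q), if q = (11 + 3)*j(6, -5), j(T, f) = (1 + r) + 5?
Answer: √497 ≈ 22.293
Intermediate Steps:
j(T, f) = 10 (j(T, f) = (1 + 4) + 5 = 5 + 5 = 10)
q = 140 (q = (11 + 3)*10 = 14*10 = 140)
√((173 + 184) + q) = √((173 + 184) + 140) = √(357 + 140) = √497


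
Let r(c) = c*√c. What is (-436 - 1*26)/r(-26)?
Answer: -231*I*√26/338 ≈ -3.4848*I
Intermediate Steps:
r(c) = c^(3/2)
(-436 - 1*26)/r(-26) = (-436 - 1*26)/((-26)^(3/2)) = (-436 - 26)/((-26*I*√26)) = -231*I*√26/338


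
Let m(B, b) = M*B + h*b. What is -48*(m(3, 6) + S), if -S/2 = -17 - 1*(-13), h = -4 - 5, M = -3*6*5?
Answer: 15168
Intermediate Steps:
M = -90 (M = -18*5 = -90)
h = -9
m(B, b) = -90*B - 9*b
S = 8 (S = -2*(-17 - 1*(-13)) = -2*(-17 + 13) = -2*(-4) = 8)
-48*(m(3, 6) + S) = -48*((-90*3 - 9*6) + 8) = -48*((-270 - 54) + 8) = -48*(-324 + 8) = -48*(-316) = 15168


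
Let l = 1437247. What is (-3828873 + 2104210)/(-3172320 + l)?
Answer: 1724663/1735073 ≈ 0.99400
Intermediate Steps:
(-3828873 + 2104210)/(-3172320 + l) = (-3828873 + 2104210)/(-3172320 + 1437247) = -1724663/(-1735073) = -1724663*(-1/1735073) = 1724663/1735073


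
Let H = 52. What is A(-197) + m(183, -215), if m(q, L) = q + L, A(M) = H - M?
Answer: 217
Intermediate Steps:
A(M) = 52 - M
m(q, L) = L + q
A(-197) + m(183, -215) = (52 - 1*(-197)) + (-215 + 183) = (52 + 197) - 32 = 249 - 32 = 217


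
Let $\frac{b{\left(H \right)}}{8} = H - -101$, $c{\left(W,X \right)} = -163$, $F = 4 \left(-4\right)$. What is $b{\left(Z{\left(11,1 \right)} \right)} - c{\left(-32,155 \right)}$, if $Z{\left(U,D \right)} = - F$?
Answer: $1099$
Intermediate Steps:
$F = -16$
$Z{\left(U,D \right)} = 16$ ($Z{\left(U,D \right)} = \left(-1\right) \left(-16\right) = 16$)
$b{\left(H \right)} = 808 + 8 H$ ($b{\left(H \right)} = 8 \left(H - -101\right) = 8 \left(H + 101\right) = 8 \left(101 + H\right) = 808 + 8 H$)
$b{\left(Z{\left(11,1 \right)} \right)} - c{\left(-32,155 \right)} = \left(808 + 8 \cdot 16\right) - -163 = \left(808 + 128\right) + 163 = 936 + 163 = 1099$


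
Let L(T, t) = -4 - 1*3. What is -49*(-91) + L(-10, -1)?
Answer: 4452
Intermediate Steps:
L(T, t) = -7 (L(T, t) = -4 - 3 = -7)
-49*(-91) + L(-10, -1) = -49*(-91) - 7 = 4459 - 7 = 4452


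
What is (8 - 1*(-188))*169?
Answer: 33124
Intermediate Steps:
(8 - 1*(-188))*169 = (8 + 188)*169 = 196*169 = 33124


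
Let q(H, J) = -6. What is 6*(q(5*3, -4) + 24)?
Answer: 108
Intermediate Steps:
6*(q(5*3, -4) + 24) = 6*(-6 + 24) = 6*18 = 108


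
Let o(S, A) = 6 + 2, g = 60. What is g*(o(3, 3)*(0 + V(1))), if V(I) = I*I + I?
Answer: 960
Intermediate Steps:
o(S, A) = 8
V(I) = I + I² (V(I) = I² + I = I + I²)
g*(o(3, 3)*(0 + V(1))) = 60*(8*(0 + 1*(1 + 1))) = 60*(8*(0 + 1*2)) = 60*(8*(0 + 2)) = 60*(8*2) = 60*16 = 960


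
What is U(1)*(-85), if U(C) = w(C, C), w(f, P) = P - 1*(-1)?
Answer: -170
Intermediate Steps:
w(f, P) = 1 + P (w(f, P) = P + 1 = 1 + P)
U(C) = 1 + C
U(1)*(-85) = (1 + 1)*(-85) = 2*(-85) = -170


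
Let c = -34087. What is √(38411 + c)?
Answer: 2*√1081 ≈ 65.757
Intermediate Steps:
√(38411 + c) = √(38411 - 34087) = √4324 = 2*√1081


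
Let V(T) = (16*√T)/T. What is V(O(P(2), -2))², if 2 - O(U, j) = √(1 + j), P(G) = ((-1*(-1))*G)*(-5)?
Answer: 512/5 + 256*I/5 ≈ 102.4 + 51.2*I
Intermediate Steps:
P(G) = -5*G (P(G) = (1*G)*(-5) = G*(-5) = -5*G)
O(U, j) = 2 - √(1 + j)
V(T) = 16/√T
V(O(P(2), -2))² = (16/√(2 - √(1 - 2)))² = (16/√(2 - √(-1)))² = (16/√(2 - I))² = 512/5 + 256*I/5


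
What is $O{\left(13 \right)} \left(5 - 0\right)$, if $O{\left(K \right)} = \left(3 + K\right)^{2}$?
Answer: $1280$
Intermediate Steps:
$O{\left(13 \right)} \left(5 - 0\right) = \left(3 + 13\right)^{2} \left(5 - 0\right) = 16^{2} \left(5 + 0\right) = 256 \cdot 5 = 1280$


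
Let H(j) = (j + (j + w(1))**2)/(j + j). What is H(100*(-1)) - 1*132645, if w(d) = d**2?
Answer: -26538701/200 ≈ -1.3269e+5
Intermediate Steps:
H(j) = (j + (1 + j)**2)/(2*j) (H(j) = (j + (j + 1**2)**2)/(j + j) = (j + (j + 1)**2)/((2*j)) = (j + (1 + j)**2)*(1/(2*j)) = (j + (1 + j)**2)/(2*j))
H(100*(-1)) - 1*132645 = (100*(-1) + (1 + 100*(-1))**2)/(2*((100*(-1)))) - 1*132645 = (1/2)*(-100 + (1 - 100)**2)/(-100) - 132645 = (1/2)*(-1/100)*(-100 + (-99)**2) - 132645 = (1/2)*(-1/100)*(-100 + 9801) - 132645 = (1/2)*(-1/100)*9701 - 132645 = -9701/200 - 132645 = -26538701/200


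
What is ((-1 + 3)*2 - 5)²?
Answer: 1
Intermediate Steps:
((-1 + 3)*2 - 5)² = (2*2 - 5)² = (4 - 5)² = (-1)² = 1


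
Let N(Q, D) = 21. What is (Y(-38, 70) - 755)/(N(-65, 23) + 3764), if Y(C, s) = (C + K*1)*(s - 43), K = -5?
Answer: -1916/3785 ≈ -0.50621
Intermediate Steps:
Y(C, s) = (-43 + s)*(-5 + C) (Y(C, s) = (C - 5*1)*(s - 43) = (C - 5)*(-43 + s) = (-5 + C)*(-43 + s) = (-43 + s)*(-5 + C))
(Y(-38, 70) - 755)/(N(-65, 23) + 3764) = ((215 - 43*(-38) - 5*70 - 38*70) - 755)/(21 + 3764) = ((215 + 1634 - 350 - 2660) - 755)/3785 = (-1161 - 755)*(1/3785) = -1916*1/3785 = -1916/3785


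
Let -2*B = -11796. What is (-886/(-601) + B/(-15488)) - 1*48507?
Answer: -225753474173/4654144 ≈ -48506.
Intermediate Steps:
B = 5898 (B = -½*(-11796) = 5898)
(-886/(-601) + B/(-15488)) - 1*48507 = (-886/(-601) + 5898/(-15488)) - 1*48507 = (-886*(-1/601) + 5898*(-1/15488)) - 48507 = (886/601 - 2949/7744) - 48507 = 5088835/4654144 - 48507 = -225753474173/4654144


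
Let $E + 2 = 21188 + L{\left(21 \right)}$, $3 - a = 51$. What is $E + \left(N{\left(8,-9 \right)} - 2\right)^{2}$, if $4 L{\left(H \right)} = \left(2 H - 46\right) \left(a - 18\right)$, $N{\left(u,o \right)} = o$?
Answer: $21373$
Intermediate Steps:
$a = -48$ ($a = 3 - 51 = -48$)
$L{\left(H \right)} = 759 - 33 H$ ($L{\left(H \right)} = \frac{\left(2 H - 46\right) \left(-48 - 18\right)}{4} = \frac{\left(-46 + 2 H\right) \left(-66\right)}{4} = \frac{3036 - 132 H}{4} = 759 - 33 H$)
$E = 21252$ ($E = -2 + \left(21188 + \left(759 - 693\right)\right) = -2 + \left(21188 + 66\right) = -2 + 21254 = 21252$)
$E + \left(N{\left(8,-9 \right)} - 2\right)^{2} = 21252 + \left(-9 - 2\right)^{2} = 21252 + \left(-11\right)^{2} = 21252 + 121 = 21373$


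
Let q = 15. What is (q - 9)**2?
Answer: 36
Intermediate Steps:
(q - 9)**2 = (15 - 9)**2 = 6**2 = 36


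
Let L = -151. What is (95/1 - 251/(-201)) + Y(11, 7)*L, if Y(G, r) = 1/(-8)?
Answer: 185119/1608 ≈ 115.12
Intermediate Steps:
Y(G, r) = -⅛
(95/1 - 251/(-201)) + Y(11, 7)*L = (95/1 - 251/(-201)) - ⅛*(-151) = (95*1 - 251*(-1/201)) + 151/8 = (95 + 251/201) + 151/8 = 19346/201 + 151/8 = 185119/1608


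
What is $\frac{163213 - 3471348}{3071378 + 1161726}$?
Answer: $- \frac{3308135}{4233104} \approx -0.78149$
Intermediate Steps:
$\frac{163213 - 3471348}{3071378 + 1161726} = - \frac{3308135}{4233104}$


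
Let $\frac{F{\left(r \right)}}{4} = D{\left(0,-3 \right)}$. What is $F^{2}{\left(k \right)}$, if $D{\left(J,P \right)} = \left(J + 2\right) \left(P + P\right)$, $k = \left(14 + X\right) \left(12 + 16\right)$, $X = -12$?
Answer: $2304$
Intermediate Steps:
$k = 56$ ($k = \left(14 - 12\right) \left(12 + 16\right) = 2 \cdot 28 = 56$)
$D{\left(J,P \right)} = 2 P \left(2 + J\right)$ ($D{\left(J,P \right)} = \left(2 + J\right) 2 P = 2 P \left(2 + J\right)$)
$F{\left(r \right)} = -48$ ($F{\left(r \right)} = 4 \cdot 2 \left(-3\right) \left(2 + 0\right) = 4 \cdot 2 \left(-3\right) 2 = 4 \left(-12\right) = -48$)
$F^{2}{\left(k \right)} = \left(-48\right)^{2} = 2304$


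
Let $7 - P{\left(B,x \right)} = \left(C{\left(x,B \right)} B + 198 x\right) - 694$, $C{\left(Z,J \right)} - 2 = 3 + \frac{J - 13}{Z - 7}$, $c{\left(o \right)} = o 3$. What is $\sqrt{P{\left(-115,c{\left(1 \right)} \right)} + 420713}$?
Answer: $35 \sqrt{347} \approx 651.98$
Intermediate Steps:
$c{\left(o \right)} = 3 o$
$C{\left(Z,J \right)} = 5 + \frac{-13 + J}{-7 + Z}$ ($C{\left(Z,J \right)} = 2 + \left(3 + \frac{J - 13}{Z - 7}\right) = 2 + \left(3 + \frac{-13 + J}{-7 + Z}\right) = 5 + \frac{-13 + J}{-7 + Z}$)
$P{\left(B,x \right)} = 701 - 198 x - \frac{B \left(-48 + B + 5 x\right)}{-7 + x}$ ($P{\left(B,x \right)} = 7 - \left(\left(\frac{-48 + B + 5 x}{-7 + x} B + 198 x\right) - 694\right) = 7 - \left(\left(\frac{B \left(-48 + B + 5 x\right)}{-7 + x} + 198 x\right) - 694\right) = 7 - \left(\left(198 x + \frac{B \left(-48 + B + 5 x\right)}{-7 + x}\right) - 694\right) = 7 - \left(-694 + 198 x + \frac{B \left(-48 + B + 5 x\right)}{-7 + x}\right) = 701 - 198 x - \frac{B \left(-48 + B + 5 x\right)}{-7 + x}$)
$\sqrt{P{\left(-115,c{\left(1 \right)} \right)} + 420713} = \sqrt{\frac{\left(-7 + 3 \cdot 1\right) \left(701 - 198 \cdot 3 \cdot 1\right) - - 115 \left(-48 - 115 + 5 \cdot 3 \cdot 1\right)}{-7 + 3 \cdot 1} + 420713} = \sqrt{\frac{\left(-7 + 3\right) \left(701 - 594\right) - - 115 \left(-48 - 115 + 5 \cdot 3\right)}{-7 + 3} + 420713} = \sqrt{\frac{- 4 \left(701 - 594\right) - - 115 \left(-48 - 115 + 15\right)}{-4} + 420713} = \sqrt{- \frac{\left(-4\right) 107 - \left(-115\right) \left(-148\right)}{4} + 420713} = \sqrt{- \frac{-428 - 17020}{4} + 420713} = \sqrt{\left(- \frac{1}{4}\right) \left(-17448\right) + 420713} = \sqrt{4362 + 420713} = \sqrt{425075} = 35 \sqrt{347}$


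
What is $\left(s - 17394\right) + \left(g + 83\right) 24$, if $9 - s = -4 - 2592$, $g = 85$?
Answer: $-10757$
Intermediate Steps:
$s = 2605$ ($s = 9 - \left(-4 - 2592\right) = 9 - -2596 = 9 + 2596 = 2605$)
$\left(s - 17394\right) + \left(g + 83\right) 24 = \left(2605 - 17394\right) + \left(85 + 83\right) 24 = -14789 + 168 \cdot 24 = -14789 + 4032 = -10757$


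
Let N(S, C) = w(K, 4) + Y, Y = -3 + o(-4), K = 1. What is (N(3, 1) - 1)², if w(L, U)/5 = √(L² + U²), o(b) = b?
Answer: 489 - 80*√17 ≈ 159.15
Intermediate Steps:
Y = -7 (Y = -3 - 4 = -7)
w(L, U) = 5*√(L² + U²)
N(S, C) = -7 + 5*√17 (N(S, C) = 5*√(1² + 4²) - 7 = 5*√(1 + 16) - 7 = 5*√17 - 7 = -7 + 5*√17)
(N(3, 1) - 1)² = ((-7 + 5*√17) - 1)² = (-8 + 5*√17)²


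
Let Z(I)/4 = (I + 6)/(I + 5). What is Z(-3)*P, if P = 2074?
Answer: 12444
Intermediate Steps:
Z(I) = 4*(6 + I)/(5 + I) (Z(I) = 4*((I + 6)/(I + 5)) = 4*((6 + I)/(5 + I)) = 4*(6 + I)/(5 + I))
Z(-3)*P = (4*(6 - 3)/(5 - 3))*2074 = (4*3/2)*2074 = (4*(½)*3)*2074 = 6*2074 = 12444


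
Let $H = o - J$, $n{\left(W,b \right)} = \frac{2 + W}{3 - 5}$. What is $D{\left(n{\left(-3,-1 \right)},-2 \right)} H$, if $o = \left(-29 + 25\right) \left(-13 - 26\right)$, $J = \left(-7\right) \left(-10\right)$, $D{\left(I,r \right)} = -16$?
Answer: $-1376$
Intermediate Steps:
$n{\left(W,b \right)} = -1 - \frac{W}{2}$ ($n{\left(W,b \right)} = \frac{2 + W}{-2} = \left(2 + W\right) \left(- \frac{1}{2}\right) = -1 - \frac{W}{2}$)
$J = 70$
$o = 156$ ($o = \left(-4\right) \left(-39\right) = 156$)
$H = 86$ ($H = 156 - 70 = 86$)
$D{\left(n{\left(-3,-1 \right)},-2 \right)} H = \left(-16\right) 86 = -1376$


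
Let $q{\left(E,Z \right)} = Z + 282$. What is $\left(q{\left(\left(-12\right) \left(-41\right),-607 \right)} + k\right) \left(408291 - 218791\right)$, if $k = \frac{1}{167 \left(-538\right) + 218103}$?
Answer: $- \frac{7899027798000}{128257} \approx -6.1588 \cdot 10^{7}$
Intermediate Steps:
$q{\left(E,Z \right)} = 282 + Z$
$k = \frac{1}{128257}$ ($k = \frac{1}{-89846 + 218103} = \frac{1}{128257} \approx 7.7968 \cdot 10^{-6}$)
$\left(q{\left(\left(-12\right) \left(-41\right),-607 \right)} + k\right) \left(408291 - 218791\right) = \left(\left(282 - 607\right) + \frac{1}{128257}\right) \left(408291 - 218791\right) = \left(-325 + \frac{1}{128257}\right) 189500 = \left(- \frac{41683524}{128257}\right) 189500 = - \frac{7899027798000}{128257}$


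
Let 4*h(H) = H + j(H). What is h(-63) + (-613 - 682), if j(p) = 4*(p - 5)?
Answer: -5515/4 ≈ -1378.8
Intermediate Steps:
j(p) = -20 + 4*p (j(p) = 4*(-5 + p) = -20 + 4*p)
h(H) = -5 + 5*H/4 (h(H) = (H + (-20 + 4*H))/4 = (-20 + 5*H)/4 = -5 + 5*H/4)
h(-63) + (-613 - 682) = (-5 + (5/4)*(-63)) + (-613 - 682) = (-5 - 315/4) - 1295 = -335/4 - 1295 = -5515/4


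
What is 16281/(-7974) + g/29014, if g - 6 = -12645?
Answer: -15921120/6426601 ≈ -2.4774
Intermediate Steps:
g = -12639 (g = 6 - 12645 = -12639)
16281/(-7974) + g/29014 = 16281/(-7974) - 12639/29014 = 16281*(-1/7974) - 12639*1/29014 = -1809/886 - 12639/29014 = -15921120/6426601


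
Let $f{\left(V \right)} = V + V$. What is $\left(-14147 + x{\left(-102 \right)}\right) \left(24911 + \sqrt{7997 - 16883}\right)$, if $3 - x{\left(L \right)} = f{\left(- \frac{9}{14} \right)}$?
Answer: $- \frac{2466164089}{7} - \frac{98999 i \sqrt{8886}}{7} \approx -3.5231 \cdot 10^{8} - 1.3332 \cdot 10^{6} i$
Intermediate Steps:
$f{\left(V \right)} = 2 V$
$x{\left(L \right)} = \frac{30}{7}$ ($x{\left(L \right)} = 3 - 2 \left(- \frac{9}{14}\right) = 3 - - \frac{9}{7} = 3 + \frac{9}{7} = \frac{30}{7}$)
$\left(-14147 + x{\left(-102 \right)}\right) \left(24911 + \sqrt{7997 - 16883}\right) = \left(-14147 + \frac{30}{7}\right) \left(24911 + \sqrt{7997 - 16883}\right) = - \frac{98999 \left(24911 + \sqrt{-8886}\right)}{7} = - \frac{98999 \left(24911 + i \sqrt{8886}\right)}{7} = - \frac{2466164089}{7} - \frac{98999 i \sqrt{8886}}{7}$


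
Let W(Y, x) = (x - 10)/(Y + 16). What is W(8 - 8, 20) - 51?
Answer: -403/8 ≈ -50.375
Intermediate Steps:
W(Y, x) = (-10 + x)/(16 + Y)
W(8 - 8, 20) - 51 = (-10 + 20)/(16 + (8 - 8)) - 51 = 10/(16 + 0) - 51 = 10/16 - 51 = (1/16)*10 - 51 = 5/8 - 51 = -403/8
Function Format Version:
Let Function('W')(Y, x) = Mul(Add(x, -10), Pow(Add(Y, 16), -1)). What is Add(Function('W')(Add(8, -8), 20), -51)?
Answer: Rational(-403, 8) ≈ -50.375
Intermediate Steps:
Function('W')(Y, x) = Mul(Pow(Add(16, Y), -1), Add(-10, x)) (Function('W')(Y, x) = Mul(Add(-10, x), Pow(Add(16, Y), -1)) = Mul(Pow(Add(16, Y), -1), Add(-10, x)))
Add(Function('W')(Add(8, -8), 20), -51) = Add(Mul(Pow(Add(16, Add(8, -8)), -1), Add(-10, 20)), -51) = Add(Mul(Pow(Add(16, 0), -1), 10), -51) = Add(Mul(Pow(16, -1), 10), -51) = Add(Mul(Rational(1, 16), 10), -51) = Add(Rational(5, 8), -51) = Rational(-403, 8)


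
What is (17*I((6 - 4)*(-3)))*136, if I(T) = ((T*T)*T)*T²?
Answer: -17978112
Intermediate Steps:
I(T) = T⁵ (I(T) = (T²*T)*T² = T³*T² = T⁵)
(17*I((6 - 4)*(-3)))*136 = (17*((6 - 4)*(-3))⁵)*136 = (17*(2*(-3))⁵)*136 = (17*(-6)⁵)*136 = (17*(-7776))*136 = -132192*136 = -17978112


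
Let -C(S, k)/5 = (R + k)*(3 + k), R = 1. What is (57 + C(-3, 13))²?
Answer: 1129969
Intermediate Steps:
C(S, k) = -5*(1 + k)*(3 + k)
(57 + C(-3, 13))² = (57 + (-15 - 20*13 - 5*13²))² = (57 + (-15 - 260 - 5*169))² = (57 + (-15 - 260 - 845))² = (57 - 1120)² = (-1063)² = 1129969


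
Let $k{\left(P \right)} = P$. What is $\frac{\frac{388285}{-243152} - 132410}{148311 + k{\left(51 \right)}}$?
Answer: $- \frac{32196144605}{36074517024} \approx -0.89249$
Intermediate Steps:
$\frac{\frac{388285}{-243152} - 132410}{148311 + k{\left(51 \right)}} = \frac{\frac{388285}{-243152} - 132410}{148311 + 51} = \frac{388285 \left(- \frac{1}{243152}\right) - 132410}{148362} = \left(- \frac{388285}{243152} - 132410\right) \frac{1}{148362} = \left(- \frac{32196144605}{243152}\right) \frac{1}{148362} = - \frac{32196144605}{36074517024}$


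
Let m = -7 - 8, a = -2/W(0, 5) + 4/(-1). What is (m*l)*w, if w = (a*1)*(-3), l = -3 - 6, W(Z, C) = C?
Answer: 1782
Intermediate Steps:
a = -22/5 (a = -2/5 + 4/(-1) = -2*⅕ + 4*(-1) = -⅖ - 4 = -22/5 ≈ -4.4000)
m = -15
l = -9
w = 66/5 (w = -22/5*1*(-3) = -22/5*(-3) = 66/5 ≈ 13.200)
(m*l)*w = -15*(-9)*(66/5) = 135*(66/5) = 1782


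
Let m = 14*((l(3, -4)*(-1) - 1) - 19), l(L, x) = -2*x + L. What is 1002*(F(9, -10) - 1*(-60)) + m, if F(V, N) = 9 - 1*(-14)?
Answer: 82732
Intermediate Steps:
F(V, N) = 23 (F(V, N) = 9 + 14 = 23)
l(L, x) = L - 2*x
m = -434 (m = 14*(((3 - 2*(-4))*(-1) - 1) - 19) = 14*(((3 + 8)*(-1) - 1) - 19) = 14*((11*(-1) - 1) - 19) = 14*((-11 - 1) - 19) = 14*(-12 - 19) = 14*(-31) = -434)
1002*(F(9, -10) - 1*(-60)) + m = 1002*(23 - 1*(-60)) - 434 = 1002*(23 + 60) - 434 = 1002*83 - 434 = 83166 - 434 = 82732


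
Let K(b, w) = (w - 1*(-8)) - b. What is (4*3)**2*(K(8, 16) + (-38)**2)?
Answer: 210240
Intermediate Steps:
K(b, w) = 8 + w - b (K(b, w) = (w + 8) - b = (8 + w) - b = 8 + w - b)
(4*3)**2*(K(8, 16) + (-38)**2) = (4*3)**2*((8 + 16 - 1*8) + (-38)**2) = 12**2*((8 + 16 - 8) + 1444) = 144*(16 + 1444) = 144*1460 = 210240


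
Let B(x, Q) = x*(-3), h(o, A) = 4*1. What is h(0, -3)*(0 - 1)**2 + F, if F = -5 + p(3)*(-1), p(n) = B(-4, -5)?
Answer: -13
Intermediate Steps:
h(o, A) = 4
B(x, Q) = -3*x
p(n) = 12 (p(n) = -3*(-4) = 12)
F = -17 (F = -5 + 12*(-1) = -5 - 12 = -17)
h(0, -3)*(0 - 1)**2 + F = 4*(0 - 1)**2 - 17 = 4*(-1)**2 - 17 = 4*1 - 17 = 4 - 17 = -13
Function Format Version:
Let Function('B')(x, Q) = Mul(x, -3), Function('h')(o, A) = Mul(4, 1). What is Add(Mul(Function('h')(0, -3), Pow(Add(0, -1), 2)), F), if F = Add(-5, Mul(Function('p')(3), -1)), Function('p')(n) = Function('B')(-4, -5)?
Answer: -13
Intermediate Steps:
Function('h')(o, A) = 4
Function('B')(x, Q) = Mul(-3, x)
Function('p')(n) = 12 (Function('p')(n) = Mul(-3, -4) = 12)
F = -17 (F = Add(-5, Mul(12, -1)) = Add(-5, -12) = -17)
Add(Mul(Function('h')(0, -3), Pow(Add(0, -1), 2)), F) = Add(Mul(4, Pow(Add(0, -1), 2)), -17) = Add(Mul(4, Pow(-1, 2)), -17) = Add(Mul(4, 1), -17) = Add(4, -17) = -13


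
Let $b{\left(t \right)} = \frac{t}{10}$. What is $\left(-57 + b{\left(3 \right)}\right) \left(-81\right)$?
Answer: $\frac{45927}{10} \approx 4592.7$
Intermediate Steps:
$b{\left(t \right)} = \frac{t}{10}$ ($b{\left(t \right)} = t \frac{1}{10} = \frac{t}{10}$)
$\left(-57 + b{\left(3 \right)}\right) \left(-81\right) = \left(-57 + \frac{1}{10} \cdot 3\right) \left(-81\right) = \left(-57 + \frac{3}{10}\right) \left(-81\right) = \left(- \frac{567}{10}\right) \left(-81\right) = \frac{45927}{10}$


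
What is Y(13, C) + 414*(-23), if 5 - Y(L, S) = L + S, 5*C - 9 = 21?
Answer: -9536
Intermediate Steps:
C = 6 (C = 9/5 + (1/5)*21 = 9/5 + 21/5 = 6)
Y(L, S) = 5 - L - S (Y(L, S) = 5 - (L + S) = 5 + (-L - S) = 5 - L - S)
Y(13, C) + 414*(-23) = (5 - 1*13 - 1*6) + 414*(-23) = (5 - 13 - 6) - 9522 = -14 - 9522 = -9536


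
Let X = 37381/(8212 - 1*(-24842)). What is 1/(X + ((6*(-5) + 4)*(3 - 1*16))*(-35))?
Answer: -33054/390991439 ≈ -8.4539e-5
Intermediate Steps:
X = 37381/33054 (X = 37381/(8212 + 24842) = 37381/33054 ≈ 1.1309)
1/(X + ((6*(-5) + 4)*(3 - 1*16))*(-35)) = 1/(37381/33054 + ((6*(-5) + 4)*(3 - 1*16))*(-35)) = 1/(37381/33054 + ((-30 + 4)*(3 - 16))*(-35)) = 1/(37381/33054 - 26*(-13)*(-35)) = 1/(37381/33054 + 338*(-35)) = 1/(37381/33054 - 11830) = 1/(-390991439/33054) = -33054/390991439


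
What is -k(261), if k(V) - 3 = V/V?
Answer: -4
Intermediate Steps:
k(V) = 4 (k(V) = 3 + V/V = 3 + 1 = 4)
-k(261) = -1*4 = -4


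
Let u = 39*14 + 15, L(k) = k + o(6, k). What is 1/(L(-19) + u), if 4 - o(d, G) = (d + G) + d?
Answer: 1/553 ≈ 0.0018083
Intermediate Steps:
o(d, G) = 4 - G - 2*d (o(d, G) = 4 - ((d + G) + d) = 4 - ((G + d) + d) = 4 - (G + 2*d) = 4 + (-G - 2*d) = 4 - G - 2*d)
L(k) = -8 (L(k) = k + (4 - k - 2*6) = k + (4 - k - 12) = k + (-8 - k) = -8)
u = 561 (u = 546 + 15 = 561)
1/(L(-19) + u) = 1/(-8 + 561) = 1/553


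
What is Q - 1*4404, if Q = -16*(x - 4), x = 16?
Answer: -4596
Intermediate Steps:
Q = -192 (Q = -16*(16 - 4) = -16*12 = -192)
Q - 1*4404 = -192 - 1*4404 = -192 - 4404 = -4596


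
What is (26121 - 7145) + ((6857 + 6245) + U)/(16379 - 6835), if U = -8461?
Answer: 181111585/9544 ≈ 18977.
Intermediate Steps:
(26121 - 7145) + ((6857 + 6245) + U)/(16379 - 6835) = (26121 - 7145) + ((6857 + 6245) - 8461)/(16379 - 6835) = 18976 + (13102 - 8461)/9544 = 18976 + 4641*(1/9544) = 18976 + 4641/9544 = 181111585/9544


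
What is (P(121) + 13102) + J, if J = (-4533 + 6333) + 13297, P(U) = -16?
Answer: 28183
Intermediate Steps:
J = 15097 (J = 1800 + 13297 = 15097)
(P(121) + 13102) + J = (-16 + 13102) + 15097 = 13086 + 15097 = 28183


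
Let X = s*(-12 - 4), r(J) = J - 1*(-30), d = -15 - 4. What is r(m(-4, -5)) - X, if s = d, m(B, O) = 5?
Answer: -269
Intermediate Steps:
d = -19 (d = -15 - 1*4 = -15 - 4 = -19)
s = -19
r(J) = 30 + J (r(J) = J + 30 = 30 + J)
X = 304 (X = -19*(-12 - 4) = -19*(-16) = 304)
r(m(-4, -5)) - X = (30 + 5) - 1*304 = 35 - 304 = -269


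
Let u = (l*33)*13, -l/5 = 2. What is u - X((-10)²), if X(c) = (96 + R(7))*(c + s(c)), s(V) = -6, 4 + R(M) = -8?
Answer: -12186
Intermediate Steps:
R(M) = -12 (R(M) = -4 - 8 = -12)
l = -10 (l = -5*2 = -10)
X(c) = -504 + 84*c (X(c) = (96 - 12)*(c - 6) = 84*(-6 + c) = -504 + 84*c)
u = -4290 (u = -10*33*13 = -330*13 = -4290)
u - X((-10)²) = -4290 - (-504 + 84*(-10)²) = -4290 - (-504 + 84*100) = -4290 - (-504 + 8400) = -4290 - 1*7896 = -4290 - 7896 = -12186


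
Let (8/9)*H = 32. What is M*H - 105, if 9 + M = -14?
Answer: -933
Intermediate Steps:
H = 36 (H = (9/8)*32 = 36)
M = -23 (M = -9 - 14 = -23)
M*H - 105 = -23*36 - 105 = -828 - 105 = -933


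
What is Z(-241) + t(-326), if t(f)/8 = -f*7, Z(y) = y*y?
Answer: 76337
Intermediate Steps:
Z(y) = y²
t(f) = -56*f (t(f) = 8*(-f*7) = 8*(-7*f) = -56*f)
Z(-241) + t(-326) = (-241)² - 56*(-326) = 58081 + 18256 = 76337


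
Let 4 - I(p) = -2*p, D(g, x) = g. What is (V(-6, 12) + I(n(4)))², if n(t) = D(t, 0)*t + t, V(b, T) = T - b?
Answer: 3844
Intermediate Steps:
n(t) = t + t² (n(t) = t*t + t = t² + t = t + t²)
I(p) = 4 + 2*p (I(p) = 4 - (-2)*p = 4 + 2*p)
(V(-6, 12) + I(n(4)))² = ((12 - 1*(-6)) + (4 + 2*(4*(1 + 4))))² = ((12 + 6) + (4 + 2*(4*5)))² = (18 + (4 + 2*20))² = (18 + (4 + 40))² = (18 + 44)² = 62² = 3844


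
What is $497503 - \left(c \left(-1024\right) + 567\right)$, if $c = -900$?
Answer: $-424664$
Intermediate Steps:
$497503 - \left(c \left(-1024\right) + 567\right) = 497503 - \left(\left(-900\right) \left(-1024\right) + 567\right) = 497503 - \left(921600 + 567\right) = 497503 - 922167 = -424664$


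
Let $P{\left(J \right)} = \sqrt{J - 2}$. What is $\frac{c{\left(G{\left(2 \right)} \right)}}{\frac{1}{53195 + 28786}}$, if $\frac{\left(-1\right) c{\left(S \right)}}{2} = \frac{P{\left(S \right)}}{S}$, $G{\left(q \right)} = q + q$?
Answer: $- \frac{81981 \sqrt{2}}{2} \approx -57969.0$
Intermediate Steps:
$P{\left(J \right)} = \sqrt{-2 + J}$
$G{\left(q \right)} = 2 q$
$c{\left(S \right)} = - \frac{2 \sqrt{-2 + S}}{S}$ ($c{\left(S \right)} = - 2 \frac{\sqrt{-2 + S}}{S} = - \frac{2 \sqrt{-2 + S}}{S}$)
$\frac{c{\left(G{\left(2 \right)} \right)}}{\frac{1}{53195 + 28786}} = \frac{\left(-2\right) \frac{1}{2 \cdot 2} \sqrt{-2 + 2 \cdot 2}}{\frac{1}{53195 + 28786}} = \frac{\left(-2\right) \frac{1}{4} \sqrt{-2 + 4}}{\frac{1}{81981}} = \left(-2\right) \frac{1}{4} \sqrt{2} \frac{1}{\frac{1}{81981}} = - \frac{\sqrt{2}}{2} \cdot 81981 = - \frac{81981 \sqrt{2}}{2}$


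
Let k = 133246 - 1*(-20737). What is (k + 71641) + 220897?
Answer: 446521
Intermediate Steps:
k = 153983 (k = 133246 + 20737 = 153983)
(k + 71641) + 220897 = (153983 + 71641) + 220897 = 225624 + 220897 = 446521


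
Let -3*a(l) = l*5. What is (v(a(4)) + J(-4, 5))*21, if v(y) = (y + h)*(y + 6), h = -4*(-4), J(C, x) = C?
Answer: -644/3 ≈ -214.67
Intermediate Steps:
a(l) = -5*l/3 (a(l) = -l*5/3 = -5*l/3)
h = 16
v(y) = (6 + y)*(16 + y) (v(y) = (y + 16)*(y + 6) = (16 + y)*(6 + y) = (6 + y)*(16 + y))
(v(a(4)) + J(-4, 5))*21 = ((96 + (-5/3*4)**2 + 22*(-5/3*4)) - 4)*21 = ((96 + (-20/3)**2 + 22*(-20/3)) - 4)*21 = ((96 + 400/9 - 440/3) - 4)*21 = (-56/9 - 4)*21 = -92/9*21 = -644/3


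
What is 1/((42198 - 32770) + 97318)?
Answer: 1/106746 ≈ 9.3680e-6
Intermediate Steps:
1/((42198 - 32770) + 97318) = 1/(9428 + 97318) = 1/106746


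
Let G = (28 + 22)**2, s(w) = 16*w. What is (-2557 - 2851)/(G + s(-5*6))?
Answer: -1352/505 ≈ -2.6772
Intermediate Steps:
G = 2500 (G = 50**2 = 2500)
(-2557 - 2851)/(G + s(-5*6)) = (-2557 - 2851)/(2500 + 16*(-5*6)) = -5408/(2500 + 16*(-30)) = -5408/(2500 - 480) = -5408/2020 = -5408*1/2020 = -1352/505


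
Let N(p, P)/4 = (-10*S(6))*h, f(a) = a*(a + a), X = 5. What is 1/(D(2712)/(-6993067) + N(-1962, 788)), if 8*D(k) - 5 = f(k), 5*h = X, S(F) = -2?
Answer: 55944536/4460852987 ≈ 0.012541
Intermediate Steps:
h = 1 (h = (1/5)*5 = 1)
f(a) = 2*a**2 (f(a) = a*(2*a) = 2*a**2)
D(k) = 5/8 + k**2/4 (D(k) = 5/8 + (2*k**2)/8 = 5/8 + k**2/4)
N(p, P) = 80 (N(p, P) = 4*(-10*(-2)*1) = 4*(20*1) = 4*20 = 80)
1/(D(2712)/(-6993067) + N(-1962, 788)) = 1/((5/8 + (1/4)*2712**2)/(-6993067) + 80) = 1/((5/8 + (1/4)*7354944)*(-1/6993067) + 80) = 1/((5/8 + 1838736)*(-1/6993067) + 80) = 1/((14709893/8)*(-1/6993067) + 80) = 1/(-14709893/55944536 + 80) = 1/(4460852987/55944536) = 55944536/4460852987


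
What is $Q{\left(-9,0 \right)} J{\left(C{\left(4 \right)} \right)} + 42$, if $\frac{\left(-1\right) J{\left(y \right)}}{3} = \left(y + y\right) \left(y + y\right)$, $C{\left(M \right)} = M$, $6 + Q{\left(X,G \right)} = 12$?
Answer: $-1110$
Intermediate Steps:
$Q{\left(X,G \right)} = 6$ ($Q{\left(X,G \right)} = -6 + 12 = 6$)
$J{\left(y \right)} = - 12 y^{2}$ ($J{\left(y \right)} = - 3 \left(y + y\right) \left(y + y\right) = - 3 \cdot 2 y 2 y = - 3 \cdot 4 y^{2} = - 12 y^{2}$)
$Q{\left(-9,0 \right)} J{\left(C{\left(4 \right)} \right)} + 42 = 6 \left(- 12 \cdot 4^{2}\right) + 42 = 6 \left(\left(-12\right) 16\right) + 42 = 6 \left(-192\right) + 42 = -1152 + 42 = -1110$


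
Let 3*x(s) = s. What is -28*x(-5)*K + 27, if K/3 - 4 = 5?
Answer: 1287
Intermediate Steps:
x(s) = s/3
K = 27 (K = 12 + 3*5 = 12 + 15 = 27)
-28*x(-5)*K + 27 = -28*(⅓)*(-5)*27 + 27 = -(-140)*27/3 + 27 = -28*(-45) + 27 = 1260 + 27 = 1287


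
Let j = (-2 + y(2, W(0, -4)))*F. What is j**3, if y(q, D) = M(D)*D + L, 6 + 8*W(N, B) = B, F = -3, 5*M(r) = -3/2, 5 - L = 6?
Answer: 250047/512 ≈ 488.37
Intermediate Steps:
L = -1 (L = 5 - 1*6 = 5 - 6 = -1)
M(r) = -3/10 (M(r) = (-3/2)/5 = (-3*1/2)/5 = (1/5)*(-3/2) = -3/10)
W(N, B) = -3/4 + B/8
y(q, D) = -1 - 3*D/10 (y(q, D) = -3*D/10 - 1 = -1 - 3*D/10)
j = 63/8 (j = (-2 + (-1 - 3*(-3/4 + (1/8)*(-4))/10))*(-3) = (-2 + (-1 - 3*(-3/4 - 1/2)/10))*(-3) = (-2 + (-1 - 3/10*(-5/4)))*(-3) = (-2 + (-1 + 3/8))*(-3) = (-2 - 5/8)*(-3) = -21/8*(-3) = 63/8 ≈ 7.8750)
j**3 = (63/8)**3 = 250047/512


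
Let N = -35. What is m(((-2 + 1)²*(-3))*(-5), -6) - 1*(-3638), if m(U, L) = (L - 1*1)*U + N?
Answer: 3498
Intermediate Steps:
m(U, L) = -35 + U*(-1 + L) (m(U, L) = (L - 1*1)*U - 35 = (L - 1)*U - 35 = (-1 + L)*U - 35 = U*(-1 + L) - 35 = -35 + U*(-1 + L))
m(((-2 + 1)²*(-3))*(-5), -6) - 1*(-3638) = (-35 - (-2 + 1)²*(-3)*(-5) - 6*(-2 + 1)²*(-3)*(-5)) - 1*(-3638) = (-35 - (-1)²*(-3)*(-5) - 6*(-1)²*(-3)*(-5)) + 3638 = (-35 - 1*(-3)*(-5) - 6*1*(-3)*(-5)) + 3638 = (-35 - (-3)*(-5) - (-18)*(-5)) + 3638 = (-35 - 1*15 - 6*15) + 3638 = (-35 - 15 - 90) + 3638 = -140 + 3638 = 3498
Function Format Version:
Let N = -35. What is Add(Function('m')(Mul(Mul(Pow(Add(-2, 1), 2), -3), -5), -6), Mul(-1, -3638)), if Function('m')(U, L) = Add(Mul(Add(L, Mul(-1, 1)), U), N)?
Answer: 3498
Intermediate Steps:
Function('m')(U, L) = Add(-35, Mul(U, Add(-1, L))) (Function('m')(U, L) = Add(Mul(Add(L, Mul(-1, 1)), U), -35) = Add(Mul(Add(L, -1), U), -35) = Add(Mul(Add(-1, L), U), -35) = Add(Mul(U, Add(-1, L)), -35) = Add(-35, Mul(U, Add(-1, L))))
Add(Function('m')(Mul(Mul(Pow(Add(-2, 1), 2), -3), -5), -6), Mul(-1, -3638)) = Add(Add(-35, Mul(-1, Mul(Mul(Pow(Add(-2, 1), 2), -3), -5)), Mul(-6, Mul(Mul(Pow(Add(-2, 1), 2), -3), -5))), Mul(-1, -3638)) = Add(Add(-35, Mul(-1, Mul(Mul(Pow(-1, 2), -3), -5)), Mul(-6, Mul(Mul(Pow(-1, 2), -3), -5))), 3638) = Add(Add(-35, Mul(-1, Mul(Mul(1, -3), -5)), Mul(-6, Mul(Mul(1, -3), -5))), 3638) = Add(Add(-35, Mul(-1, Mul(-3, -5)), Mul(-6, Mul(-3, -5))), 3638) = Add(Add(-35, Mul(-1, 15), Mul(-6, 15)), 3638) = Add(Add(-35, -15, -90), 3638) = Add(-140, 3638) = 3498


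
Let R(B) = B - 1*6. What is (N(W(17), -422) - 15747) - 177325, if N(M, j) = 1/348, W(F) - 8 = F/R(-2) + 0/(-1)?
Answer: -67189055/348 ≈ -1.9307e+5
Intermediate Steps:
R(B) = -6 + B (R(B) = B - 6 = -6 + B)
W(F) = 8 - F/8 (W(F) = 8 + (F/(-6 - 2) + 0/(-1)) = 8 + (F/(-8) + 0*(-1)) = 8 + (F*(-⅛) + 0) = 8 + (-F/8 + 0) = 8 - F/8)
N(M, j) = 1/348
(N(W(17), -422) - 15747) - 177325 = (1/348 - 15747) - 177325 = -5479955/348 - 177325 = -67189055/348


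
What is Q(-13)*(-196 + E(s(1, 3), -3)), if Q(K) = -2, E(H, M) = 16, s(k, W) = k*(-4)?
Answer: 360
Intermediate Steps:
s(k, W) = -4*k
Q(-13)*(-196 + E(s(1, 3), -3)) = -2*(-196 + 16) = -2*(-180) = 360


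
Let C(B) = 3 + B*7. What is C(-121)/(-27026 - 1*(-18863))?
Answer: 844/8163 ≈ 0.10339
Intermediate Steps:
C(B) = 3 + 7*B
C(-121)/(-27026 - 1*(-18863)) = (3 + 7*(-121))/(-27026 - 1*(-18863)) = (3 - 847)/(-27026 + 18863) = -844/(-8163) = -844*(-1/8163) = 844/8163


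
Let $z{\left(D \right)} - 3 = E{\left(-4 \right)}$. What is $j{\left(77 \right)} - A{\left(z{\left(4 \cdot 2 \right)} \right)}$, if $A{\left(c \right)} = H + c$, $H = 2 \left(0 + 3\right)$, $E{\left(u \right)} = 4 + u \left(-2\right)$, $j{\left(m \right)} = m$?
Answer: $56$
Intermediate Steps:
$E{\left(u \right)} = 4 - 2 u$
$z{\left(D \right)} = 15$ ($z{\left(D \right)} = 3 + \left(4 - -8\right) = 3 + \left(4 + 8\right) = 3 + 12 = 15$)
$H = 6$ ($H = 2 \cdot 3 = 6$)
$A{\left(c \right)} = 6 + c$
$j{\left(77 \right)} - A{\left(z{\left(4 \cdot 2 \right)} \right)} = 77 - \left(6 + 15\right) = 77 - 21 = 56$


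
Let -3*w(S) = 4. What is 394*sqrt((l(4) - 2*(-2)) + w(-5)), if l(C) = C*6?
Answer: 1576*sqrt(15)/3 ≈ 2034.6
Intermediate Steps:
l(C) = 6*C
w(S) = -4/3 (w(S) = -1/3*4 = -4/3)
394*sqrt((l(4) - 2*(-2)) + w(-5)) = 394*sqrt((6*4 - 2*(-2)) - 4/3) = 394*sqrt((24 + 4) - 4/3) = 394*sqrt(28 - 4/3) = 394*sqrt(80/3) = 394*(4*sqrt(15)/3) = 1576*sqrt(15)/3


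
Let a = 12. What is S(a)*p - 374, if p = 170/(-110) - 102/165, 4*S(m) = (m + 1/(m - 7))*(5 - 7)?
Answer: -198441/550 ≈ -360.80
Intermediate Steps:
S(m) = -m/2 - 1/(2*(-7 + m)) (S(m) = ((m + 1/(m - 7))*(5 - 7))/4 = ((m + 1/(-7 + m))*(-2))/4 = (-2*m - 2/(-7 + m))/4 = -m/2 - 1/(2*(-7 + m)))
p = -119/55 (p = 170*(-1/110) - 102*1/165 = -17/11 - 34/55 = -119/55 ≈ -2.1636)
S(a)*p - 374 = ((-1 - 1*12² + 7*12)/(2*(-7 + 12)))*(-119/55) - 374 = ((½)*(-1 - 1*144 + 84)/5)*(-119/55) - 374 = ((½)*(⅕)*(-1 - 144 + 84))*(-119/55) - 374 = ((½)*(⅕)*(-61))*(-119/55) - 374 = -61/10*(-119/55) - 374 = 7259/550 - 374 = -198441/550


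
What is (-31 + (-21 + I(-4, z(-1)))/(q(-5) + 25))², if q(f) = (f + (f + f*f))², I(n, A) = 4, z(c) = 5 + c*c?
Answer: 60326289/62500 ≈ 965.22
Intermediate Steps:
z(c) = 5 + c²
q(f) = (f² + 2*f)² (q(f) = (f + (f + f²))² = (f² + 2*f)²)
(-31 + (-21 + I(-4, z(-1)))/(q(-5) + 25))² = (-31 + (-21 + 4)/((-5)²*(2 - 5)² + 25))² = (-31 - 17/(25*(-3)² + 25))² = (-31 - 17/(25*9 + 25))² = (-31 - 17/(225 + 25))² = (-31 - 17/250)² = (-7767/250)² = 60326289/62500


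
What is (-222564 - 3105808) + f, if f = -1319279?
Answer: -4647651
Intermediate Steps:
(-222564 - 3105808) + f = (-222564 - 3105808) - 1319279 = -3328372 - 1319279 = -4647651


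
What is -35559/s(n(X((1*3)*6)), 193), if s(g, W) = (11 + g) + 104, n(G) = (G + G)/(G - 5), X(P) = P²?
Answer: -11343321/37333 ≈ -303.84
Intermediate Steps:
n(G) = 2*G/(-5 + G) (n(G) = (2*G)/(-5 + G) = 2*G/(-5 + G))
s(g, W) = 115 + g
-35559/s(n(X((1*3)*6)), 193) = -35559/(115 + 2*((1*3)*6)²/(-5 + ((1*3)*6)²)) = -35559/(115 + 2*(3*6)²/(-5 + (3*6)²)) = -35559/(115 + 2*18²/(-5 + 18²)) = -35559/(115 + 2*324/(-5 + 324)) = -35559/(115 + 2*324/319) = -35559/(115 + 2*324*(1/319)) = -35559/(115 + 648/319) = -35559/37333/319 = -35559*319/37333 = -11343321/37333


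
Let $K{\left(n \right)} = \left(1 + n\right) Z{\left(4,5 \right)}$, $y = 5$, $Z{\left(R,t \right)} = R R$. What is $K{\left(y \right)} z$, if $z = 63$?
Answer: $6048$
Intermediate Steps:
$Z{\left(R,t \right)} = R^{2}$
$K{\left(n \right)} = 16 + 16 n$ ($K{\left(n \right)} = \left(1 + n\right) 4^{2} = \left(1 + n\right) 16 = 16 + 16 n$)
$K{\left(y \right)} z = \left(16 + 16 \cdot 5\right) 63 = \left(16 + 80\right) 63 = 96 \cdot 63 = 6048$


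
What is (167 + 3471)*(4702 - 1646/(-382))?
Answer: 3270216390/191 ≈ 1.7122e+7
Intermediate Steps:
(167 + 3471)*(4702 - 1646/(-382)) = 3638*(4702 - 1646*(-1/382)) = 3638*(4702 + 823/191) = 3638*(898905/191) = 3270216390/191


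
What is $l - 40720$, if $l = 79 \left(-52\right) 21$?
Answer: $-126988$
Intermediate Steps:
$l = -86268$ ($l = \left(-4108\right) 21 = -86268$)
$l - 40720 = -86268 - 40720 = -126988$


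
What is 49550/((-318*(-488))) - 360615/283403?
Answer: -20959529755/21989805576 ≈ -0.95315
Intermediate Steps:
49550/((-318*(-488))) - 360615/283403 = 49550/155184 - 360615*1/283403 = 49550*(1/155184) - 360615/283403 = 24775/77592 - 360615/283403 = -20959529755/21989805576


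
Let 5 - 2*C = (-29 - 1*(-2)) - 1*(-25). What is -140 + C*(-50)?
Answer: -315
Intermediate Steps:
C = 7/2 (C = 5/2 - ((-29 - 1*(-2)) - 1*(-25))/2 = 5/2 - ((-29 + 2) + 25)/2 = 5/2 - (-27 + 25)/2 = 5/2 - ½*(-2) = 5/2 + 1 = 7/2 ≈ 3.5000)
-140 + C*(-50) = -140 + (7/2)*(-50) = -140 - 175 = -315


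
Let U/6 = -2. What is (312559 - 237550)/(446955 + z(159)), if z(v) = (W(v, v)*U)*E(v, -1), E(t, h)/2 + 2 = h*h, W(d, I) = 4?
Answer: 2273/13547 ≈ 0.16779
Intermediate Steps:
E(t, h) = -4 + 2*h**2 (E(t, h) = -4 + 2*(h*h) = -4 + 2*h**2)
U = -12 (U = 6*(-2) = -12)
z(v) = 96 (z(v) = (4*(-12))*(-4 + 2*(-1)**2) = -48*(-4 + 2*1) = -48*(-4 + 2) = -48*(-2) = 96)
(312559 - 237550)/(446955 + z(159)) = (312559 - 237550)/(446955 + 96) = 75009/447051 = 75009*(1/447051) = 2273/13547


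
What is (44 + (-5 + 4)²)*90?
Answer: 4050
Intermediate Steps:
(44 + (-5 + 4)²)*90 = (44 + (-1)²)*90 = (44 + 1)*90 = 45*90 = 4050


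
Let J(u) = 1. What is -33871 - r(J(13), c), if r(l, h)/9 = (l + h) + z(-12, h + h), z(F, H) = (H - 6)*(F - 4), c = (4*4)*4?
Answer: -16888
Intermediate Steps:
c = 64 (c = 16*4 = 64)
z(F, H) = (-6 + H)*(-4 + F)
r(l, h) = 864 - 279*h + 9*l (r(l, h) = 9*((l + h) + (24 - 6*(-12) - 4*(h + h) - 12*(h + h))) = 9*((h + l) + (24 + 72 - 8*h - 24*h)) = 9*((h + l) + (96 - 32*h)) = 9*(96 + l - 31*h) = 864 - 279*h + 9*l)
-33871 - r(J(13), c) = -33871 - (864 - 279*64 + 9*1) = -33871 - (864 - 17856 + 9) = -33871 - 1*(-16983) = -33871 + 16983 = -16888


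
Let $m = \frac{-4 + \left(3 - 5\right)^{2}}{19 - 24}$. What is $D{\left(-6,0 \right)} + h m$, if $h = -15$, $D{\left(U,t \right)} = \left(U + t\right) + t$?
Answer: $-6$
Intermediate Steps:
$D{\left(U,t \right)} = U + 2 t$
$m = 0$ ($m = \frac{-4 + \left(-2\right)^{2}}{-5} = \left(-4 + 4\right) \left(- \frac{1}{5}\right) = 0 \left(- \frac{1}{5}\right) = 0$)
$D{\left(-6,0 \right)} + h m = \left(-6 + 2 \cdot 0\right) - 0 = \left(-6 + 0\right) + 0 = -6 + 0 = -6$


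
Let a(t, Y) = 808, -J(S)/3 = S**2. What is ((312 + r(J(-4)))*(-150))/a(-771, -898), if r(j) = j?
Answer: -4950/101 ≈ -49.010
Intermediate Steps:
J(S) = -3*S**2
((312 + r(J(-4)))*(-150))/a(-771, -898) = ((312 - 3*(-4)**2)*(-150))/808 = ((312 - 3*16)*(-150))*(1/808) = ((312 - 48)*(-150))*(1/808) = (264*(-150))*(1/808) = -39600*1/808 = -4950/101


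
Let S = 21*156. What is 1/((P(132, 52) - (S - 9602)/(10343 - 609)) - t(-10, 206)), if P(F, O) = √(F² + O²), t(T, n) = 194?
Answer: -269412785/24044768649 - 94750756*√1258/408761067033 ≈ -0.019426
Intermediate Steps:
S = 3276
1/((P(132, 52) - (S - 9602)/(10343 - 609)) - t(-10, 206)) = 1/((√(132² + 52²) - (3276 - 9602)/(10343 - 609)) - 1*194) = 1/((√(17424 + 2704) - (-6326)/9734) - 194) = 1/((√20128 - (-6326)/9734) - 194) = 1/((4*√1258 - 1*(-3163/4867)) - 194) = 1/((4*√1258 + 3163/4867) - 194) = 1/((3163/4867 + 4*√1258) - 194) = 1/(-941035/4867 + 4*√1258)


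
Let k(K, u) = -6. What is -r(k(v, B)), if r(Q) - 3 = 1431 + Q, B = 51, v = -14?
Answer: -1428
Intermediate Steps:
r(Q) = 1434 + Q (r(Q) = 3 + (1431 + Q) = 1434 + Q)
-r(k(v, B)) = -(1434 - 6) = -1*1428 = -1428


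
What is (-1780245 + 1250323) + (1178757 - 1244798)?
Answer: -595963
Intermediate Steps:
(-1780245 + 1250323) + (1178757 - 1244798) = -529922 - 66041 = -595963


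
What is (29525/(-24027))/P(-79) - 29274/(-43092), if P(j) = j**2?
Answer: 34828868243/51283757394 ≈ 0.67914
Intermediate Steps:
(29525/(-24027))/P(-79) - 29274/(-43092) = (29525/(-24027))/((-79)**2) - 29274/(-43092) = (29525*(-1/24027))/6241 - 29274*(-1/43092) = -29525/24027*1/6241 + 697/1026 = -29525/149952507 + 697/1026 = 34828868243/51283757394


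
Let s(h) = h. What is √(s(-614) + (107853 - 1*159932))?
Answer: I*√52693 ≈ 229.55*I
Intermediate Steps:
√(s(-614) + (107853 - 1*159932)) = √(-614 + (107853 - 1*159932)) = √(-614 + (107853 - 159932)) = √(-614 - 52079) = √(-52693) = I*√52693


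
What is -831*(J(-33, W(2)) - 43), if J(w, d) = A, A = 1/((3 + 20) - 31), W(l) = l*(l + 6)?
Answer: 286695/8 ≈ 35837.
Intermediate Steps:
W(l) = l*(6 + l)
A = -⅛ (A = 1/(23 - 31) = 1/(-8) = -⅛ ≈ -0.12500)
J(w, d) = -⅛
-831*(J(-33, W(2)) - 43) = -831*(-⅛ - 43) = -831*(-345/8) = 286695/8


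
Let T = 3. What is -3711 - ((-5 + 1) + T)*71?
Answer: -3640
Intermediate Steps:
-3711 - ((-5 + 1) + T)*71 = -3711 - ((-5 + 1) + 3)*71 = -3711 - (-4 + 3)*71 = -3711 - (-1)*71 = -3711 - 1*(-71) = -3711 + 71 = -3640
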